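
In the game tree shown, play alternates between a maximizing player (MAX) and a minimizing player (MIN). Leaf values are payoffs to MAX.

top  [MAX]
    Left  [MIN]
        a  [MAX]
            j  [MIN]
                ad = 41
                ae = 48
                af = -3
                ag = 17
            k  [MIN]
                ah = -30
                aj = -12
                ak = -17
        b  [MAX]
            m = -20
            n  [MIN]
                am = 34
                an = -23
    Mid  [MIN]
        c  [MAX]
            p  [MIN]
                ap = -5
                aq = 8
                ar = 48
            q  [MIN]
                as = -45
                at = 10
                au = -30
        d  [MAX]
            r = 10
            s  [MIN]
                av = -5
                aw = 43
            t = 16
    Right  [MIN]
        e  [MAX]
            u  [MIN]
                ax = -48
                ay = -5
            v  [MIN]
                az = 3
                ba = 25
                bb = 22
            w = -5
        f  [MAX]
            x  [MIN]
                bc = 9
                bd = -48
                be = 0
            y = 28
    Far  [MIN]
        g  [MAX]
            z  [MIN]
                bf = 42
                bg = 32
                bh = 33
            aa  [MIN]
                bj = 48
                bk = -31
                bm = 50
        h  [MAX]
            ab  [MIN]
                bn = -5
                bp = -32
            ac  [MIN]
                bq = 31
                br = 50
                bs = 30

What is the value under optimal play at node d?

16

s (MIN): min(-5, 43) = -5
d (MAX): max(10, -5, 16) = 16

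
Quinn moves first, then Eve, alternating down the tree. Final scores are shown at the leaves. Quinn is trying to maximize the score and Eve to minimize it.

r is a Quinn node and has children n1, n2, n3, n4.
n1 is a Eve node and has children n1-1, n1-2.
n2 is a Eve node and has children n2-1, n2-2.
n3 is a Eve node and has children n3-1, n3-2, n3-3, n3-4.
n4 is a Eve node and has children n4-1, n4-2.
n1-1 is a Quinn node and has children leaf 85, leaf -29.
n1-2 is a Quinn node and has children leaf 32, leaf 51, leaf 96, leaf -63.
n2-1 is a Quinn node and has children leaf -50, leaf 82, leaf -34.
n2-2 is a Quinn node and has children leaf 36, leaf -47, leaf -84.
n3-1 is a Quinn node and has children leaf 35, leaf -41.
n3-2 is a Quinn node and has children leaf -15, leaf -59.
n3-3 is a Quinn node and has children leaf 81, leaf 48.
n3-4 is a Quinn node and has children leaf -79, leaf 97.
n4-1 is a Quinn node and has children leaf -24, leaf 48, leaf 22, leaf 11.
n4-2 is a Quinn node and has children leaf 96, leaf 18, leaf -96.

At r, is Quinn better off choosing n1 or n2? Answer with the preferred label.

n1-1 (Quinn): max(85, -29) = 85
n1-2 (Quinn): max(32, 51, 96, -63) = 96
n1 (Eve): min(85, 96) = 85
n2-1 (Quinn): max(-50, 82, -34) = 82
n2-2 (Quinn): max(36, -47, -84) = 36
n2 (Eve): min(82, 36) = 36
Quinn prefers the higher value; n1=85, n2=36. n1 is better since 85 > 36.

n1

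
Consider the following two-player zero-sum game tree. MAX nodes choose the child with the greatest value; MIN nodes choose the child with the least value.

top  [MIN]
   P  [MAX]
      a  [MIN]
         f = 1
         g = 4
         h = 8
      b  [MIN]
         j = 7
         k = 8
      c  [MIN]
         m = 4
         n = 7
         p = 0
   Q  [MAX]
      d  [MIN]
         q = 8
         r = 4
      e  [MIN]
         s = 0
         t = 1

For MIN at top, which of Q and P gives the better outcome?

Q

d (MIN): min(8, 4) = 4
e (MIN): min(0, 1) = 0
Q (MAX): max(4, 0) = 4
a (MIN): min(1, 4, 8) = 1
b (MIN): min(7, 8) = 7
c (MIN): min(4, 7, 0) = 0
P (MAX): max(1, 7, 0) = 7
MIN prefers the lower value; Q=4, P=7. Q is better since 4 < 7.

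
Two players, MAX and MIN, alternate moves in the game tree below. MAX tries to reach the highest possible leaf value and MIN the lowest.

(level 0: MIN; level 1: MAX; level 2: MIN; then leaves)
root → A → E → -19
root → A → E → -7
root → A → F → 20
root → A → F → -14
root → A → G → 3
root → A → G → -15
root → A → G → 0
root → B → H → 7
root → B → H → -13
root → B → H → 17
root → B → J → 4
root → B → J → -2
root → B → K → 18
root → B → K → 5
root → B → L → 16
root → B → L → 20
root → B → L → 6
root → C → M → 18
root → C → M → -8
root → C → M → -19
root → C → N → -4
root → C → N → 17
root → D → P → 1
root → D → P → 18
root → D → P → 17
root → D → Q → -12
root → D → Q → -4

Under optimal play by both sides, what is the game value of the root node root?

E (MIN): min(-19, -7) = -19
F (MIN): min(20, -14) = -14
G (MIN): min(3, -15, 0) = -15
A (MAX): max(-19, -14, -15) = -14
H (MIN): min(7, -13, 17) = -13
J (MIN): min(4, -2) = -2
K (MIN): min(18, 5) = 5
L (MIN): min(16, 20, 6) = 6
B (MAX): max(-13, -2, 5, 6) = 6
M (MIN): min(18, -8, -19) = -19
N (MIN): min(-4, 17) = -4
C (MAX): max(-19, -4) = -4
P (MIN): min(1, 18, 17) = 1
Q (MIN): min(-12, -4) = -12
D (MAX): max(1, -12) = 1
root (MIN): min(-14, 6, -4, 1) = -14

-14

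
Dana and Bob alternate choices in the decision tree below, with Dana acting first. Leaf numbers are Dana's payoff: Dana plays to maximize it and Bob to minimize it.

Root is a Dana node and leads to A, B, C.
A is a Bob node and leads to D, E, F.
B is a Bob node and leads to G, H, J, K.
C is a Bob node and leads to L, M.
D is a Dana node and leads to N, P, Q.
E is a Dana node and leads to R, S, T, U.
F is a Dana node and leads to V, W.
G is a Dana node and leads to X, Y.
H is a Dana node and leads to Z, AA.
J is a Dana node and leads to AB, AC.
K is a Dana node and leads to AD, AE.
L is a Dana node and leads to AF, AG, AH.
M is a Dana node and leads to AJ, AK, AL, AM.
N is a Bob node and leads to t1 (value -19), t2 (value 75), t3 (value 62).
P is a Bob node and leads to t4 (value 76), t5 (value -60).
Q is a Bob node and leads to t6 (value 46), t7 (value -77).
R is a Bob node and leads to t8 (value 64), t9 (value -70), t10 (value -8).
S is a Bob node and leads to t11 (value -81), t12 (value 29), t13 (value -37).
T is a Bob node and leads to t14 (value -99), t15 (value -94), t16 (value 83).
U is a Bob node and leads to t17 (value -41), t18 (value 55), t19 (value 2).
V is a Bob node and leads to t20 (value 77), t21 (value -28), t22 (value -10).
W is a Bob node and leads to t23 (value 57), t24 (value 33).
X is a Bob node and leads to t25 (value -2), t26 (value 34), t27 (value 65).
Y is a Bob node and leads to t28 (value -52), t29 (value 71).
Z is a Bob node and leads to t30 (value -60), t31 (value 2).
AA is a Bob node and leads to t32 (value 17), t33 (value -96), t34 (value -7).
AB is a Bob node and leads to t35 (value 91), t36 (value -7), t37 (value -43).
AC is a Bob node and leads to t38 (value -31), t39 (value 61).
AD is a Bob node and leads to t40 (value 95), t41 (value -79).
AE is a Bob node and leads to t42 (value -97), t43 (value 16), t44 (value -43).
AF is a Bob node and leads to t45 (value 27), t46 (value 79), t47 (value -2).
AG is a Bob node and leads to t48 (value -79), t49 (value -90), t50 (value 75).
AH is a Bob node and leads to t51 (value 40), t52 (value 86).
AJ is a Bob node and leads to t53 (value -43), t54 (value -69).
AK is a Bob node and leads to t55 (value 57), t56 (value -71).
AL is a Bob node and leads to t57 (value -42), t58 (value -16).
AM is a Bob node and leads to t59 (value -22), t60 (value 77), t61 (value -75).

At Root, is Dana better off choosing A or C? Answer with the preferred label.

N (Bob): min(-19, 75, 62) = -19
P (Bob): min(76, -60) = -60
Q (Bob): min(46, -77) = -77
D (Dana): max(-19, -60, -77) = -19
R (Bob): min(64, -70, -8) = -70
S (Bob): min(-81, 29, -37) = -81
T (Bob): min(-99, -94, 83) = -99
U (Bob): min(-41, 55, 2) = -41
E (Dana): max(-70, -81, -99, -41) = -41
V (Bob): min(77, -28, -10) = -28
W (Bob): min(57, 33) = 33
F (Dana): max(-28, 33) = 33
A (Bob): min(-19, -41, 33) = -41
AF (Bob): min(27, 79, -2) = -2
AG (Bob): min(-79, -90, 75) = -90
AH (Bob): min(40, 86) = 40
L (Dana): max(-2, -90, 40) = 40
AJ (Bob): min(-43, -69) = -69
AK (Bob): min(57, -71) = -71
AL (Bob): min(-42, -16) = -42
AM (Bob): min(-22, 77, -75) = -75
M (Dana): max(-69, -71, -42, -75) = -42
C (Bob): min(40, -42) = -42
Dana prefers the higher value; A=-41, C=-42. A is better since -41 > -42.

A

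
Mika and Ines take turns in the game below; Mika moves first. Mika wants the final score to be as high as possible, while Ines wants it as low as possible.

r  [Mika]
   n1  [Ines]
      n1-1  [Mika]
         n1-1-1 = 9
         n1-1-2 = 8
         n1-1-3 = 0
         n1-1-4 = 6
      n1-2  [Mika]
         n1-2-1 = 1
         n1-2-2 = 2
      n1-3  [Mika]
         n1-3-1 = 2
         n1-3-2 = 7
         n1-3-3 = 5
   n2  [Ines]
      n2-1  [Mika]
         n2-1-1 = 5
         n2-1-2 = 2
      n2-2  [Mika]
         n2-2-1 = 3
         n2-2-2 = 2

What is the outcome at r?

3

n1-1 (Mika): max(9, 8, 0, 6) = 9
n1-2 (Mika): max(1, 2) = 2
n1-3 (Mika): max(2, 7, 5) = 7
n1 (Ines): min(9, 2, 7) = 2
n2-1 (Mika): max(5, 2) = 5
n2-2 (Mika): max(3, 2) = 3
n2 (Ines): min(5, 3) = 3
r (Mika): max(2, 3) = 3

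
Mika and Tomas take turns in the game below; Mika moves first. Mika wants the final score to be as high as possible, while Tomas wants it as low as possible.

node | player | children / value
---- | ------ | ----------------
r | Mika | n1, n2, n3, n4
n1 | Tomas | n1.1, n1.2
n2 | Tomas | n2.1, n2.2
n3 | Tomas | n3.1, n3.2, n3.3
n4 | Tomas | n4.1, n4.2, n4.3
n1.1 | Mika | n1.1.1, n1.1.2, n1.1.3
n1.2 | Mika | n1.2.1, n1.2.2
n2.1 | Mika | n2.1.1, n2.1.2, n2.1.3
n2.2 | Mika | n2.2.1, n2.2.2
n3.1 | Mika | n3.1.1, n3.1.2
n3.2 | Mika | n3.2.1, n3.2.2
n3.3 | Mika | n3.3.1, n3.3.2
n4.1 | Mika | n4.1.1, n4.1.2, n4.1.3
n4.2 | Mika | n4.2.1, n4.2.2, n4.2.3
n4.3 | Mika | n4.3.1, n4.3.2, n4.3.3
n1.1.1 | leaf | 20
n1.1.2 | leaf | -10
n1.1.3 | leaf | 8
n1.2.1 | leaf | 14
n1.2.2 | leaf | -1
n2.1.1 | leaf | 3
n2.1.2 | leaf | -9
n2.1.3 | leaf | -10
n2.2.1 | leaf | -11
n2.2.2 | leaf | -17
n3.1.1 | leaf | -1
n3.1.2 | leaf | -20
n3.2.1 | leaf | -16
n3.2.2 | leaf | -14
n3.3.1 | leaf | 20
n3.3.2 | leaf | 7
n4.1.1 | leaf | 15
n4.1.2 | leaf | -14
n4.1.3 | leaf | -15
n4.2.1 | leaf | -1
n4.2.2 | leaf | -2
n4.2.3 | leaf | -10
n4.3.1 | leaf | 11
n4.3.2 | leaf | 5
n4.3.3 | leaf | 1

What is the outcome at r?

n1.1 (Mika): max(20, -10, 8) = 20
n1.2 (Mika): max(14, -1) = 14
n1 (Tomas): min(20, 14) = 14
n2.1 (Mika): max(3, -9, -10) = 3
n2.2 (Mika): max(-11, -17) = -11
n2 (Tomas): min(3, -11) = -11
n3.1 (Mika): max(-1, -20) = -1
n3.2 (Mika): max(-16, -14) = -14
n3.3 (Mika): max(20, 7) = 20
n3 (Tomas): min(-1, -14, 20) = -14
n4.1 (Mika): max(15, -14, -15) = 15
n4.2 (Mika): max(-1, -2, -10) = -1
n4.3 (Mika): max(11, 5, 1) = 11
n4 (Tomas): min(15, -1, 11) = -1
r (Mika): max(14, -11, -14, -1) = 14

14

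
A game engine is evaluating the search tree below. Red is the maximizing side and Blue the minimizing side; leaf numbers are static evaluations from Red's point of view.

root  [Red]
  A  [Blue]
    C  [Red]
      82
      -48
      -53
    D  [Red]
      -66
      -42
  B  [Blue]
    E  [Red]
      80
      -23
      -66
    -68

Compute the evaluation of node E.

E (Red): max(80, -23, -66) = 80

80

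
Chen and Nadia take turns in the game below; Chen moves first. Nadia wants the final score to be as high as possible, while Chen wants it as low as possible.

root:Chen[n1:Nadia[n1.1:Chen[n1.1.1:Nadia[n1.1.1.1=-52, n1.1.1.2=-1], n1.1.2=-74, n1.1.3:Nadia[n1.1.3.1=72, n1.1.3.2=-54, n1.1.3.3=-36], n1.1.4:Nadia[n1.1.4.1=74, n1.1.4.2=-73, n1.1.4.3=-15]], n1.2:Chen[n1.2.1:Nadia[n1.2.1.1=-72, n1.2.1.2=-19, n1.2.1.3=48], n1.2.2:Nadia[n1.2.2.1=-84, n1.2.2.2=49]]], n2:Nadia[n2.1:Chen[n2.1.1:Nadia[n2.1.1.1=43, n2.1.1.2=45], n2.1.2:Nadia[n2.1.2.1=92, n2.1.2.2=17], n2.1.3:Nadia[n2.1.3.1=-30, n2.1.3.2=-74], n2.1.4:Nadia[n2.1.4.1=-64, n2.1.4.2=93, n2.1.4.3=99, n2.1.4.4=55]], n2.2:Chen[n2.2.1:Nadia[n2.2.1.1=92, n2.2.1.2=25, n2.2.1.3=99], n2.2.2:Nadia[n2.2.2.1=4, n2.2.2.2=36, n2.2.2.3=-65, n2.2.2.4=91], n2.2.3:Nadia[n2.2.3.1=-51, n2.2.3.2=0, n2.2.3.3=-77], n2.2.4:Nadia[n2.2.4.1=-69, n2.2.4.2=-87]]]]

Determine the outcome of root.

n1.1.1 (Nadia): max(-52, -1) = -1
n1.1.3 (Nadia): max(72, -54, -36) = 72
n1.1.4 (Nadia): max(74, -73, -15) = 74
n1.1 (Chen): min(-1, -74, 72, 74) = -74
n1.2.1 (Nadia): max(-72, -19, 48) = 48
n1.2.2 (Nadia): max(-84, 49) = 49
n1.2 (Chen): min(48, 49) = 48
n1 (Nadia): max(-74, 48) = 48
n2.1.1 (Nadia): max(43, 45) = 45
n2.1.2 (Nadia): max(92, 17) = 92
n2.1.3 (Nadia): max(-30, -74) = -30
n2.1.4 (Nadia): max(-64, 93, 99, 55) = 99
n2.1 (Chen): min(45, 92, -30, 99) = -30
n2.2.1 (Nadia): max(92, 25, 99) = 99
n2.2.2 (Nadia): max(4, 36, -65, 91) = 91
n2.2.3 (Nadia): max(-51, 0, -77) = 0
n2.2.4 (Nadia): max(-69, -87) = -69
n2.2 (Chen): min(99, 91, 0, -69) = -69
n2 (Nadia): max(-30, -69) = -30
root (Chen): min(48, -30) = -30

-30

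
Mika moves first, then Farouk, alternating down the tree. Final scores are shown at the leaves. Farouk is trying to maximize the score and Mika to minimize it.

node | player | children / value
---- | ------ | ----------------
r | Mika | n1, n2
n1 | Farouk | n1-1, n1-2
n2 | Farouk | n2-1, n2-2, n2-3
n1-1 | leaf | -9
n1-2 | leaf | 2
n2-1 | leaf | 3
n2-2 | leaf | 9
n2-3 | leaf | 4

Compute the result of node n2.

9

n2 (Farouk): max(3, 9, 4) = 9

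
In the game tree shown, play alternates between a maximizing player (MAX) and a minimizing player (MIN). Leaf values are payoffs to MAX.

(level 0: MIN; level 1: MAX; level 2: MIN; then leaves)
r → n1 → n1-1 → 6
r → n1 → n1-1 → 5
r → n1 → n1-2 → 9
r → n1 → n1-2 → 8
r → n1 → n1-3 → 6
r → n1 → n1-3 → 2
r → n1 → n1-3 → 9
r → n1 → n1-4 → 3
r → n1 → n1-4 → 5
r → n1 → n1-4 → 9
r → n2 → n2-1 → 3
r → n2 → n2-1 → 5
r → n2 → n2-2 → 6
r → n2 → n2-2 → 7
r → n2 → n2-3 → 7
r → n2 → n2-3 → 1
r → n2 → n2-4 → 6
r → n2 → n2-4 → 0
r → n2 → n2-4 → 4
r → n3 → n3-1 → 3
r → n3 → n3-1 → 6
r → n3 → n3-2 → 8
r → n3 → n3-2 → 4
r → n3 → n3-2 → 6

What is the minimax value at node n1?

n1-1 (MIN): min(6, 5) = 5
n1-2 (MIN): min(9, 8) = 8
n1-3 (MIN): min(6, 2, 9) = 2
n1-4 (MIN): min(3, 5, 9) = 3
n1 (MAX): max(5, 8, 2, 3) = 8

8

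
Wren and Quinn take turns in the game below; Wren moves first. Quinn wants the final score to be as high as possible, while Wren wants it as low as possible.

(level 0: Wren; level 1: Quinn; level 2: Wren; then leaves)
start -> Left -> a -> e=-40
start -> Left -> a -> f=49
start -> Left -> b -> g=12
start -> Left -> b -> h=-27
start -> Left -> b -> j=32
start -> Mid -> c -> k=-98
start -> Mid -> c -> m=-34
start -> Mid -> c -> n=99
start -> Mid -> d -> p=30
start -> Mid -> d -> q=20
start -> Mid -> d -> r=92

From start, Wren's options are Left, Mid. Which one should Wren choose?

a (Wren): min(-40, 49) = -40
b (Wren): min(12, -27, 32) = -27
Left (Quinn): max(-40, -27) = -27
c (Wren): min(-98, -34, 99) = -98
d (Wren): min(30, 20, 92) = 20
Mid (Quinn): max(-98, 20) = 20
start (Wren): min(-27, 20) = -27
Wren at start wants the lowest of {Left=-27, Mid=20}, so chooses Left.

Left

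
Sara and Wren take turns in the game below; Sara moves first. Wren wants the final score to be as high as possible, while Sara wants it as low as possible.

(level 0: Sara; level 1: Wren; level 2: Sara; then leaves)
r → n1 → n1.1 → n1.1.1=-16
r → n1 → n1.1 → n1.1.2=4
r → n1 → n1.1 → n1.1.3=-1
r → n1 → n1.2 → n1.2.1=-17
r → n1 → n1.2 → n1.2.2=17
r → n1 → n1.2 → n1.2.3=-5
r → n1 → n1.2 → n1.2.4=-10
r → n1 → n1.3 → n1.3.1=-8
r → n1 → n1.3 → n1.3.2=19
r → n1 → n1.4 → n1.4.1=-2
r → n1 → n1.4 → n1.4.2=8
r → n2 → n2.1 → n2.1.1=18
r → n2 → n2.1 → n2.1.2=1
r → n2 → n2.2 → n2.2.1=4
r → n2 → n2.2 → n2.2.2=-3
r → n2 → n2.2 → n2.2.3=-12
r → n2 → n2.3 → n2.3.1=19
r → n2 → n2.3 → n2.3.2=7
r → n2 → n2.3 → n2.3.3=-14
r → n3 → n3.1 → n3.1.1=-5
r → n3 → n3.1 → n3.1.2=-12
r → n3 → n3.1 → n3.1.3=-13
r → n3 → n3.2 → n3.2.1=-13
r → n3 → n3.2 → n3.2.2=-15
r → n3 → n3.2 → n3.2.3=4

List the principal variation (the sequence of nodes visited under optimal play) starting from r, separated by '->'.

r -> n3 -> n3.1 -> n3.1.3

n1.1 (Sara): min(-16, 4, -1) = -16
n1.2 (Sara): min(-17, 17, -5, -10) = -17
n1.3 (Sara): min(-8, 19) = -8
n1.4 (Sara): min(-2, 8) = -2
n1 (Wren): max(-16, -17, -8, -2) = -2
n2.1 (Sara): min(18, 1) = 1
n2.2 (Sara): min(4, -3, -12) = -12
n2.3 (Sara): min(19, 7, -14) = -14
n2 (Wren): max(1, -12, -14) = 1
n3.1 (Sara): min(-5, -12, -13) = -13
n3.2 (Sara): min(-13, -15, 4) = -15
n3 (Wren): max(-13, -15) = -13
r (Sara): min(-2, 1, -13) = -13
At r, Sara picks n3 (lowest: -13).
At n3, Wren picks n3.1 (highest: -13).
At n3.1, Sara picks n3.1.3 (lowest: -13).
Terminal value -13.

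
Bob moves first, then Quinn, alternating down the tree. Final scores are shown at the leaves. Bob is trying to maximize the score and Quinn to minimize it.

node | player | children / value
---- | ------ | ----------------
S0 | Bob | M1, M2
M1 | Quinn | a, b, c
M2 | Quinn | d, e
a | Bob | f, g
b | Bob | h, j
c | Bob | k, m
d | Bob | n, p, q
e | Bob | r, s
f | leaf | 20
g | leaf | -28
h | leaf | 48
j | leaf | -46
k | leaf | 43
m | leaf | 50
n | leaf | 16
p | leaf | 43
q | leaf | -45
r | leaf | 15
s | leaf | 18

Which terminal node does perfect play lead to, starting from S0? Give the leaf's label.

a (Bob): max(20, -28) = 20
b (Bob): max(48, -46) = 48
c (Bob): max(43, 50) = 50
M1 (Quinn): min(20, 48, 50) = 20
d (Bob): max(16, 43, -45) = 43
e (Bob): max(15, 18) = 18
M2 (Quinn): min(43, 18) = 18
S0 (Bob): max(20, 18) = 20
At S0, Bob picks M1 (highest: 20).
At M1, Quinn picks a (lowest: 20).
At a, Bob picks f (highest: 20).
Terminal value 20.

f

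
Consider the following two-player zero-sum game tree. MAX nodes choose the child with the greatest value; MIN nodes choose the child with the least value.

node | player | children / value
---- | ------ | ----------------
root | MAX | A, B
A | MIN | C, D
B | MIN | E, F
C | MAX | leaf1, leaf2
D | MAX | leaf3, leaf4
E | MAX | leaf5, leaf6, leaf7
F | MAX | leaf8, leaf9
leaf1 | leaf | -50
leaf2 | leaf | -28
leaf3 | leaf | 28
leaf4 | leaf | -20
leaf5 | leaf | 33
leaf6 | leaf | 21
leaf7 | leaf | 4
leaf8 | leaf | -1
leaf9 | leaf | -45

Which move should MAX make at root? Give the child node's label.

C (MAX): max(-50, -28) = -28
D (MAX): max(28, -20) = 28
A (MIN): min(-28, 28) = -28
E (MAX): max(33, 21, 4) = 33
F (MAX): max(-1, -45) = -1
B (MIN): min(33, -1) = -1
root (MAX): max(-28, -1) = -1
MAX at root wants the highest of {A=-28, B=-1}, so chooses B.

B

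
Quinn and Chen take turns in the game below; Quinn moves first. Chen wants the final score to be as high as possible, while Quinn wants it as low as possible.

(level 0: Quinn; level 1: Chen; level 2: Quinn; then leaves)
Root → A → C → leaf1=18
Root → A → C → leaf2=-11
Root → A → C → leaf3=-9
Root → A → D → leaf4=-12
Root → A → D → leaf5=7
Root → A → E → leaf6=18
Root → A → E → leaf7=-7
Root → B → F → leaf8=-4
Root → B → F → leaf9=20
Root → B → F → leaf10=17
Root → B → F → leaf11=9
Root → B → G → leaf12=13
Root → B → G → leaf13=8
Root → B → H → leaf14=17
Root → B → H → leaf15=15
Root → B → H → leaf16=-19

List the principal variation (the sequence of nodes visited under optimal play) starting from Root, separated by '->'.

C (Quinn): min(18, -11, -9) = -11
D (Quinn): min(-12, 7) = -12
E (Quinn): min(18, -7) = -7
A (Chen): max(-11, -12, -7) = -7
F (Quinn): min(-4, 20, 17, 9) = -4
G (Quinn): min(13, 8) = 8
H (Quinn): min(17, 15, -19) = -19
B (Chen): max(-4, 8, -19) = 8
Root (Quinn): min(-7, 8) = -7
At Root, Quinn picks A (lowest: -7).
At A, Chen picks E (highest: -7).
At E, Quinn picks leaf7 (lowest: -7).
Terminal value -7.

Root -> A -> E -> leaf7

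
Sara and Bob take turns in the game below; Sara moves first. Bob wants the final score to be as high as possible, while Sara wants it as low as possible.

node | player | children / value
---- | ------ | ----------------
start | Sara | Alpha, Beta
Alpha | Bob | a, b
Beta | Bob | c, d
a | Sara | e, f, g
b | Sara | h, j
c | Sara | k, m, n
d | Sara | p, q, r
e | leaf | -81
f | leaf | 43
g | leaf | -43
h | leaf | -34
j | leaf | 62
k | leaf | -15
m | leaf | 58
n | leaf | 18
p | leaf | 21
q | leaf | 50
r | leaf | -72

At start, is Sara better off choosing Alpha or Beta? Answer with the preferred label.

a (Sara): min(-81, 43, -43) = -81
b (Sara): min(-34, 62) = -34
Alpha (Bob): max(-81, -34) = -34
c (Sara): min(-15, 58, 18) = -15
d (Sara): min(21, 50, -72) = -72
Beta (Bob): max(-15, -72) = -15
Sara prefers the lower value; Alpha=-34, Beta=-15. Alpha is better since -34 < -15.

Alpha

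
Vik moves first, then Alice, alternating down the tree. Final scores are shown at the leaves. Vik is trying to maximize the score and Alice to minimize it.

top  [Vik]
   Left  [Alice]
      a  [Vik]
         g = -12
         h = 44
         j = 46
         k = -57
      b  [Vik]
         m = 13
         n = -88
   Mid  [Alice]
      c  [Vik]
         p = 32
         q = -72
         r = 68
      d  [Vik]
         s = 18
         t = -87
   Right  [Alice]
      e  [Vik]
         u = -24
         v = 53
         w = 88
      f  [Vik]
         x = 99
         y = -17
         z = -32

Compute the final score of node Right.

88

e (Vik): max(-24, 53, 88) = 88
f (Vik): max(99, -17, -32) = 99
Right (Alice): min(88, 99) = 88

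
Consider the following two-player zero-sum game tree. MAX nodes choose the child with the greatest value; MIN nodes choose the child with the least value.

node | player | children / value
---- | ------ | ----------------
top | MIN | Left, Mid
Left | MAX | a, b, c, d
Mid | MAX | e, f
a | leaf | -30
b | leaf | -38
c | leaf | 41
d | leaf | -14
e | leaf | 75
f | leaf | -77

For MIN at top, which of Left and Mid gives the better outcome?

Left

Left (MAX): max(-30, -38, 41, -14) = 41
Mid (MAX): max(75, -77) = 75
MIN prefers the lower value; Left=41, Mid=75. Left is better since 41 < 75.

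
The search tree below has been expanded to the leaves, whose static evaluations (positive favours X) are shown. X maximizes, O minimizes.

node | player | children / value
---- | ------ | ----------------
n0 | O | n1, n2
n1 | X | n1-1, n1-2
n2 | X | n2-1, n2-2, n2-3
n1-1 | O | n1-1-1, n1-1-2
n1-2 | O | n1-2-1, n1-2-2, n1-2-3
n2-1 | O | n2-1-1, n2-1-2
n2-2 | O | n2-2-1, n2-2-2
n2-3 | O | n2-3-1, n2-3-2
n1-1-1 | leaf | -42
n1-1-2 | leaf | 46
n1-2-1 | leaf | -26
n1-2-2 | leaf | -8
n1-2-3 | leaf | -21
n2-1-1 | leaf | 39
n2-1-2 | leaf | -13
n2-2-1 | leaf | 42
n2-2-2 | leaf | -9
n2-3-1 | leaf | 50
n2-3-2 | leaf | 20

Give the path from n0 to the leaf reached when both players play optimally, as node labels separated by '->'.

n0 -> n1 -> n1-2 -> n1-2-1

n1-1 (O): min(-42, 46) = -42
n1-2 (O): min(-26, -8, -21) = -26
n1 (X): max(-42, -26) = -26
n2-1 (O): min(39, -13) = -13
n2-2 (O): min(42, -9) = -9
n2-3 (O): min(50, 20) = 20
n2 (X): max(-13, -9, 20) = 20
n0 (O): min(-26, 20) = -26
At n0, O picks n1 (lowest: -26).
At n1, X picks n1-2 (highest: -26).
At n1-2, O picks n1-2-1 (lowest: -26).
Terminal value -26.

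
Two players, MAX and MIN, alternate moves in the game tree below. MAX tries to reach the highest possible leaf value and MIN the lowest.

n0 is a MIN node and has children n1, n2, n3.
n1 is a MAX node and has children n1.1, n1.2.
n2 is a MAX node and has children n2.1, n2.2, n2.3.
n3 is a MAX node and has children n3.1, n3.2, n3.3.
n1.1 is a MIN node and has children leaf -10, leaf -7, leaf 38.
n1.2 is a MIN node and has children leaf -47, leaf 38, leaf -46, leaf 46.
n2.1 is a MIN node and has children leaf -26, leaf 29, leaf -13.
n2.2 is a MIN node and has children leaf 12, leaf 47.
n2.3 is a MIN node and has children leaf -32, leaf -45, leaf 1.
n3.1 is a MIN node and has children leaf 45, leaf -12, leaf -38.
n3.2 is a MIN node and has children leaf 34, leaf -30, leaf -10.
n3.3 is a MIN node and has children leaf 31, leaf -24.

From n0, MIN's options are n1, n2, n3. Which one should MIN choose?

n3

n1.1 (MIN): min(-10, -7, 38) = -10
n1.2 (MIN): min(-47, 38, -46, 46) = -47
n1 (MAX): max(-10, -47) = -10
n2.1 (MIN): min(-26, 29, -13) = -26
n2.2 (MIN): min(12, 47) = 12
n2.3 (MIN): min(-32, -45, 1) = -45
n2 (MAX): max(-26, 12, -45) = 12
n3.1 (MIN): min(45, -12, -38) = -38
n3.2 (MIN): min(34, -30, -10) = -30
n3.3 (MIN): min(31, -24) = -24
n3 (MAX): max(-38, -30, -24) = -24
n0 (MIN): min(-10, 12, -24) = -24
MIN at n0 wants the lowest of {n1=-10, n2=12, n3=-24}, so chooses n3.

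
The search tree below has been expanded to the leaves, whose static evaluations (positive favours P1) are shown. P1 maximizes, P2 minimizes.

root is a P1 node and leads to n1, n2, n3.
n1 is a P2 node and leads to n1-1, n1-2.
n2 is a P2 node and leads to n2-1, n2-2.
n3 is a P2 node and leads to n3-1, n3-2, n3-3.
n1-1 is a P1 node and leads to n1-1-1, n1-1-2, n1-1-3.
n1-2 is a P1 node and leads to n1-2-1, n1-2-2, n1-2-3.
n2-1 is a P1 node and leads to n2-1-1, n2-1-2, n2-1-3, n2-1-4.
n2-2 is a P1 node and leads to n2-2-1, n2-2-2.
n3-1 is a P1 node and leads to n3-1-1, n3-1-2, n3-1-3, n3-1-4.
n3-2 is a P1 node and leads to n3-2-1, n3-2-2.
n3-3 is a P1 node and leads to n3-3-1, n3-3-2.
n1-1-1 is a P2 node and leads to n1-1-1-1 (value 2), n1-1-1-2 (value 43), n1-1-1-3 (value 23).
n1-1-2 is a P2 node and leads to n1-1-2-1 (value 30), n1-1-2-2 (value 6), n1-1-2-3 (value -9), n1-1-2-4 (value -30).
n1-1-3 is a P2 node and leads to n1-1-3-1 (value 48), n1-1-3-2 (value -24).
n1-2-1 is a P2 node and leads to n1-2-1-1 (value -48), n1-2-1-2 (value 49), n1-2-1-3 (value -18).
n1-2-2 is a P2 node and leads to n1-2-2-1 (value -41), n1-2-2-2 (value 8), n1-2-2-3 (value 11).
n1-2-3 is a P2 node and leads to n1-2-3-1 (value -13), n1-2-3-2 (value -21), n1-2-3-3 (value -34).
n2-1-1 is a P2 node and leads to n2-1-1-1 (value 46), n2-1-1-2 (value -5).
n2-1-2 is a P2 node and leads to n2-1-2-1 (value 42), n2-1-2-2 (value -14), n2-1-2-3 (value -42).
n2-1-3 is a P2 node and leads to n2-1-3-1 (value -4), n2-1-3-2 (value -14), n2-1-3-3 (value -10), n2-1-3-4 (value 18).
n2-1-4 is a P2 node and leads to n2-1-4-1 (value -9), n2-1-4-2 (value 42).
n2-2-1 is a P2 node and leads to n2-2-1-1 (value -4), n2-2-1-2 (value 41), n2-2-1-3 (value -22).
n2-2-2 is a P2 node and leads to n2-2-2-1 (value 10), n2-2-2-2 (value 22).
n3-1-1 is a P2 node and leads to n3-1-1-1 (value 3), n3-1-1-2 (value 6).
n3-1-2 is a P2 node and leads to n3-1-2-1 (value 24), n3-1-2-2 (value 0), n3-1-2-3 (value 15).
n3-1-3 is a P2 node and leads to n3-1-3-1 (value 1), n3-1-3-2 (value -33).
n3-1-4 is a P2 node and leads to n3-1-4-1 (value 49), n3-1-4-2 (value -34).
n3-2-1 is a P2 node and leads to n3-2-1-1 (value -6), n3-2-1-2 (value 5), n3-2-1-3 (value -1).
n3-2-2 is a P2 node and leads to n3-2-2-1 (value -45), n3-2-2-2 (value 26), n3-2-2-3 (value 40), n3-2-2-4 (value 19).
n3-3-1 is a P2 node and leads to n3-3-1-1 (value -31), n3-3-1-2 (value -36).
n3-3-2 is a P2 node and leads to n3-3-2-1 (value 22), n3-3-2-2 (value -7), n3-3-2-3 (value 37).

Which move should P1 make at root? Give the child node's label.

n1-1-1 (P2): min(2, 43, 23) = 2
n1-1-2 (P2): min(30, 6, -9, -30) = -30
n1-1-3 (P2): min(48, -24) = -24
n1-1 (P1): max(2, -30, -24) = 2
n1-2-1 (P2): min(-48, 49, -18) = -48
n1-2-2 (P2): min(-41, 8, 11) = -41
n1-2-3 (P2): min(-13, -21, -34) = -34
n1-2 (P1): max(-48, -41, -34) = -34
n1 (P2): min(2, -34) = -34
n2-1-1 (P2): min(46, -5) = -5
n2-1-2 (P2): min(42, -14, -42) = -42
n2-1-3 (P2): min(-4, -14, -10, 18) = -14
n2-1-4 (P2): min(-9, 42) = -9
n2-1 (P1): max(-5, -42, -14, -9) = -5
n2-2-1 (P2): min(-4, 41, -22) = -22
n2-2-2 (P2): min(10, 22) = 10
n2-2 (P1): max(-22, 10) = 10
n2 (P2): min(-5, 10) = -5
n3-1-1 (P2): min(3, 6) = 3
n3-1-2 (P2): min(24, 0, 15) = 0
n3-1-3 (P2): min(1, -33) = -33
n3-1-4 (P2): min(49, -34) = -34
n3-1 (P1): max(3, 0, -33, -34) = 3
n3-2-1 (P2): min(-6, 5, -1) = -6
n3-2-2 (P2): min(-45, 26, 40, 19) = -45
n3-2 (P1): max(-6, -45) = -6
n3-3-1 (P2): min(-31, -36) = -36
n3-3-2 (P2): min(22, -7, 37) = -7
n3-3 (P1): max(-36, -7) = -7
n3 (P2): min(3, -6, -7) = -7
root (P1): max(-34, -5, -7) = -5
P1 at root wants the highest of {n1=-34, n2=-5, n3=-7}, so chooses n2.

n2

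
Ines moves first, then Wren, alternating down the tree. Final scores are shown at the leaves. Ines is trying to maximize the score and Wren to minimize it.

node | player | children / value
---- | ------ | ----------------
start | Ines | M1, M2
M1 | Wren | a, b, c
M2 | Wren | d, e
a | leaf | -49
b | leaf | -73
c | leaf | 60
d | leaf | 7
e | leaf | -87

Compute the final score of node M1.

M1 (Wren): min(-49, -73, 60) = -73

-73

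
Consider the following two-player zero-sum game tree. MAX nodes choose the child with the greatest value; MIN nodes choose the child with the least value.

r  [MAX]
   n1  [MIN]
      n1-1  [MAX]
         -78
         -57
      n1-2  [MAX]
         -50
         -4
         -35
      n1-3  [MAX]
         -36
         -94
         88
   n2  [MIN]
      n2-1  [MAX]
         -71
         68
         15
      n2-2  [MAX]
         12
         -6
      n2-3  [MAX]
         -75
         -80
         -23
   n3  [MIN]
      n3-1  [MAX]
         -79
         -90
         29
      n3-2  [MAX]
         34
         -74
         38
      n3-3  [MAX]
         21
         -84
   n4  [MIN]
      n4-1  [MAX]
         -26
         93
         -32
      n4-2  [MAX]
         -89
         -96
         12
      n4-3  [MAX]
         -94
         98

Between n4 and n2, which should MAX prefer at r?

n4-1 (MAX): max(-26, 93, -32) = 93
n4-2 (MAX): max(-89, -96, 12) = 12
n4-3 (MAX): max(-94, 98) = 98
n4 (MIN): min(93, 12, 98) = 12
n2-1 (MAX): max(-71, 68, 15) = 68
n2-2 (MAX): max(12, -6) = 12
n2-3 (MAX): max(-75, -80, -23) = -23
n2 (MIN): min(68, 12, -23) = -23
MAX prefers the higher value; n4=12, n2=-23. n4 is better since 12 > -23.

n4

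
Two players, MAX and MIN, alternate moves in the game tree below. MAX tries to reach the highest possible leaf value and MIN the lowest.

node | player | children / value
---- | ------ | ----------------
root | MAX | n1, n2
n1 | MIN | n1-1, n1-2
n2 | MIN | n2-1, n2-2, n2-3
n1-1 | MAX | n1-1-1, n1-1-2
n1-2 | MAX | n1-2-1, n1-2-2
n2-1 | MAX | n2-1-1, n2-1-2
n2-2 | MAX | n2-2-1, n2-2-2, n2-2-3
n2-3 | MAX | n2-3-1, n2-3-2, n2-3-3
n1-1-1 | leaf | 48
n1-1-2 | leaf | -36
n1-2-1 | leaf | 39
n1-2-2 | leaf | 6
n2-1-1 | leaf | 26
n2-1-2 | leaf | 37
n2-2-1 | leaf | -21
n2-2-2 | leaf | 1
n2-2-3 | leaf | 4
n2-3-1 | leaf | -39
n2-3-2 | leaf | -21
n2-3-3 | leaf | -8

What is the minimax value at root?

n1-1 (MAX): max(48, -36) = 48
n1-2 (MAX): max(39, 6) = 39
n1 (MIN): min(48, 39) = 39
n2-1 (MAX): max(26, 37) = 37
n2-2 (MAX): max(-21, 1, 4) = 4
n2-3 (MAX): max(-39, -21, -8) = -8
n2 (MIN): min(37, 4, -8) = -8
root (MAX): max(39, -8) = 39

39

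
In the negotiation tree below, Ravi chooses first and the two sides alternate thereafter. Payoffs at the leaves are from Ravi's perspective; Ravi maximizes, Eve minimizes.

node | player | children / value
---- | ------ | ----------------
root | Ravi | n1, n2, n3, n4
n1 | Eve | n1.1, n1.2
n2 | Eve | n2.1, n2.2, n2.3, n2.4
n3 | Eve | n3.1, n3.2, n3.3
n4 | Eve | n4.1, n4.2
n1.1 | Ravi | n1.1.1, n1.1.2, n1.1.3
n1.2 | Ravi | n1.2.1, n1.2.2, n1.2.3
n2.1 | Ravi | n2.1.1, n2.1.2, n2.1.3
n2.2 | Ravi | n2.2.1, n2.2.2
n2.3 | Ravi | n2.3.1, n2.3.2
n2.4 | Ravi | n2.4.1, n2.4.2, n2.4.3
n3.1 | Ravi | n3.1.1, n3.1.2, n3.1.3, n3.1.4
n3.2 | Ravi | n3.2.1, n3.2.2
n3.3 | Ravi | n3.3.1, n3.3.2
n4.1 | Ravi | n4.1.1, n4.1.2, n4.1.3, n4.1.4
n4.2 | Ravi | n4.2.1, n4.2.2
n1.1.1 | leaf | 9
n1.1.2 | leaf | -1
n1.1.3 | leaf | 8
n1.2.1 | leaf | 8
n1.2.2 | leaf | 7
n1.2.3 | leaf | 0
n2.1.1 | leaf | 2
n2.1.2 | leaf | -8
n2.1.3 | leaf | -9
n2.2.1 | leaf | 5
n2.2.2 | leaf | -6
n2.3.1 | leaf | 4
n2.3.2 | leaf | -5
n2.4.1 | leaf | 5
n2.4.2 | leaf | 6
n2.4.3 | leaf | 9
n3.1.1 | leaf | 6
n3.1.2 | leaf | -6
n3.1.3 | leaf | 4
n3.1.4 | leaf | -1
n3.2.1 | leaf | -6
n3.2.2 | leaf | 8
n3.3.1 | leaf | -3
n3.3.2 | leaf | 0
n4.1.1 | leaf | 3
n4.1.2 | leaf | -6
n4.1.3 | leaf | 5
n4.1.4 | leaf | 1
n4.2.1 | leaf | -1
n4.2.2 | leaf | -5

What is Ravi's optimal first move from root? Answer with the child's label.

n1

n1.1 (Ravi): max(9, -1, 8) = 9
n1.2 (Ravi): max(8, 7, 0) = 8
n1 (Eve): min(9, 8) = 8
n2.1 (Ravi): max(2, -8, -9) = 2
n2.2 (Ravi): max(5, -6) = 5
n2.3 (Ravi): max(4, -5) = 4
n2.4 (Ravi): max(5, 6, 9) = 9
n2 (Eve): min(2, 5, 4, 9) = 2
n3.1 (Ravi): max(6, -6, 4, -1) = 6
n3.2 (Ravi): max(-6, 8) = 8
n3.3 (Ravi): max(-3, 0) = 0
n3 (Eve): min(6, 8, 0) = 0
n4.1 (Ravi): max(3, -6, 5, 1) = 5
n4.2 (Ravi): max(-1, -5) = -1
n4 (Eve): min(5, -1) = -1
root (Ravi): max(8, 2, 0, -1) = 8
Ravi at root wants the highest of {n1=8, n2=2, n3=0, n4=-1}, so chooses n1.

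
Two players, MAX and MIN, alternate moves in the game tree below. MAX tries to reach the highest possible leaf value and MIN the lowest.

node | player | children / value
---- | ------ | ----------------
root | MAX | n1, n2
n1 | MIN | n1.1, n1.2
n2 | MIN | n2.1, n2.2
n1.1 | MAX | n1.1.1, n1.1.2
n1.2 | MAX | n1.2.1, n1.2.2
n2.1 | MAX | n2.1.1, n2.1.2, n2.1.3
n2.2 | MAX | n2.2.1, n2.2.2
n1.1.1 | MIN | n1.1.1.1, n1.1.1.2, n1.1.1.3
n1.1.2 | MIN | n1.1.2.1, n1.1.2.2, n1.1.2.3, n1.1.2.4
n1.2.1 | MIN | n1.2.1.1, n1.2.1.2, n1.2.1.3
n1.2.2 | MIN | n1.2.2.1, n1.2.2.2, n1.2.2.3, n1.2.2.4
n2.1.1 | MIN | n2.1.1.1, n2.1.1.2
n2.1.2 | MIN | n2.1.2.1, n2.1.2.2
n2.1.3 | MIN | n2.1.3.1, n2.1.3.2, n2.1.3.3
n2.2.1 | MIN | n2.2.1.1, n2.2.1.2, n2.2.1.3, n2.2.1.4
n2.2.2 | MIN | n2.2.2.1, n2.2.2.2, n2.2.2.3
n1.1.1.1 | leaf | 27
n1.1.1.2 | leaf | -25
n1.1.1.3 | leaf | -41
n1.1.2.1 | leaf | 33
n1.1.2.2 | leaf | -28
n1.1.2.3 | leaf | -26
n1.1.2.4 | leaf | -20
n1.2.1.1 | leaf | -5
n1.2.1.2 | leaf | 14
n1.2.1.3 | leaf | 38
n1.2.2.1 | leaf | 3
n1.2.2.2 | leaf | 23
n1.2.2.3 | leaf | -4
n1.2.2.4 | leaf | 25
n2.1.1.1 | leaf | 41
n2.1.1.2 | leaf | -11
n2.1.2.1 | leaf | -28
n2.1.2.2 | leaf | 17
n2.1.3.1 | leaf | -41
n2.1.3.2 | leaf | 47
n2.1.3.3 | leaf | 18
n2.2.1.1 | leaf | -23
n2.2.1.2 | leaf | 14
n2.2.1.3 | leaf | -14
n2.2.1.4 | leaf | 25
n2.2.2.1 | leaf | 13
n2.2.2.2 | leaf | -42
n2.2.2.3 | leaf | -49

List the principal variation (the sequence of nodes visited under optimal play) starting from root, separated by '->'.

n1.1.1 (MIN): min(27, -25, -41) = -41
n1.1.2 (MIN): min(33, -28, -26, -20) = -28
n1.1 (MAX): max(-41, -28) = -28
n1.2.1 (MIN): min(-5, 14, 38) = -5
n1.2.2 (MIN): min(3, 23, -4, 25) = -4
n1.2 (MAX): max(-5, -4) = -4
n1 (MIN): min(-28, -4) = -28
n2.1.1 (MIN): min(41, -11) = -11
n2.1.2 (MIN): min(-28, 17) = -28
n2.1.3 (MIN): min(-41, 47, 18) = -41
n2.1 (MAX): max(-11, -28, -41) = -11
n2.2.1 (MIN): min(-23, 14, -14, 25) = -23
n2.2.2 (MIN): min(13, -42, -49) = -49
n2.2 (MAX): max(-23, -49) = -23
n2 (MIN): min(-11, -23) = -23
root (MAX): max(-28, -23) = -23
At root, MAX picks n2 (highest: -23).
At n2, MIN picks n2.2 (lowest: -23).
At n2.2, MAX picks n2.2.1 (highest: -23).
At n2.2.1, MIN picks n2.2.1.1 (lowest: -23).
Terminal value -23.

root -> n2 -> n2.2 -> n2.2.1 -> n2.2.1.1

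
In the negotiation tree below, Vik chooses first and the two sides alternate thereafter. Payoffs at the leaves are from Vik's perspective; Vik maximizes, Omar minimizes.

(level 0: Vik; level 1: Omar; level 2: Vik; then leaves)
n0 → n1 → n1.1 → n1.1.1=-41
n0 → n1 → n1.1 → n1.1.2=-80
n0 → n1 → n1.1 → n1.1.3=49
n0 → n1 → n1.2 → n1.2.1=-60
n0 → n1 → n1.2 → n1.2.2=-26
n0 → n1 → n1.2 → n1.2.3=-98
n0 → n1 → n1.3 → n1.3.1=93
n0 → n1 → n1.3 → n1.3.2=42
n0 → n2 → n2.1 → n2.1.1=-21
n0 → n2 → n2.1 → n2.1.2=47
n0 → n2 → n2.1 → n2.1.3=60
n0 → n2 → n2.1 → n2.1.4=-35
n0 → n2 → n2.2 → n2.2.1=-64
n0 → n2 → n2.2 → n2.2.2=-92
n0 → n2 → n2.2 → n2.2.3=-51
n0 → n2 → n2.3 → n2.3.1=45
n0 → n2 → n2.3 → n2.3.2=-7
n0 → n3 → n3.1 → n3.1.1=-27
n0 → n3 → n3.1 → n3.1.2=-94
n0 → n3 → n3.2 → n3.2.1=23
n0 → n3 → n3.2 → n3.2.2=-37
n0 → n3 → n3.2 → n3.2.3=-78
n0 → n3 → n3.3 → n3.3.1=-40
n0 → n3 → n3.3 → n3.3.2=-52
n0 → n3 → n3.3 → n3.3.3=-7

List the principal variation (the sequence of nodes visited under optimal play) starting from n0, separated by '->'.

n0 -> n1 -> n1.2 -> n1.2.2

n1.1 (Vik): max(-41, -80, 49) = 49
n1.2 (Vik): max(-60, -26, -98) = -26
n1.3 (Vik): max(93, 42) = 93
n1 (Omar): min(49, -26, 93) = -26
n2.1 (Vik): max(-21, 47, 60, -35) = 60
n2.2 (Vik): max(-64, -92, -51) = -51
n2.3 (Vik): max(45, -7) = 45
n2 (Omar): min(60, -51, 45) = -51
n3.1 (Vik): max(-27, -94) = -27
n3.2 (Vik): max(23, -37, -78) = 23
n3.3 (Vik): max(-40, -52, -7) = -7
n3 (Omar): min(-27, 23, -7) = -27
n0 (Vik): max(-26, -51, -27) = -26
At n0, Vik picks n1 (highest: -26).
At n1, Omar picks n1.2 (lowest: -26).
At n1.2, Vik picks n1.2.2 (highest: -26).
Terminal value -26.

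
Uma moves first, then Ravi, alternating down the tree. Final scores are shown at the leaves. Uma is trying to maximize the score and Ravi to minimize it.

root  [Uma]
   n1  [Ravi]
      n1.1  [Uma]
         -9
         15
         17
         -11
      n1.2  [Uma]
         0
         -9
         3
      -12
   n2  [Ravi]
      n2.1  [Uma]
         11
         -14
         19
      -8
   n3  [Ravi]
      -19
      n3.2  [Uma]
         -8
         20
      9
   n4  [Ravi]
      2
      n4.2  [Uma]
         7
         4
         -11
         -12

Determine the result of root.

n1.1 (Uma): max(-9, 15, 17, -11) = 17
n1.2 (Uma): max(0, -9, 3) = 3
n1 (Ravi): min(17, 3, -12) = -12
n2.1 (Uma): max(11, -14, 19) = 19
n2 (Ravi): min(19, -8) = -8
n3.2 (Uma): max(-8, 20) = 20
n3 (Ravi): min(-19, 20, 9) = -19
n4.2 (Uma): max(7, 4, -11, -12) = 7
n4 (Ravi): min(2, 7) = 2
root (Uma): max(-12, -8, -19, 2) = 2

2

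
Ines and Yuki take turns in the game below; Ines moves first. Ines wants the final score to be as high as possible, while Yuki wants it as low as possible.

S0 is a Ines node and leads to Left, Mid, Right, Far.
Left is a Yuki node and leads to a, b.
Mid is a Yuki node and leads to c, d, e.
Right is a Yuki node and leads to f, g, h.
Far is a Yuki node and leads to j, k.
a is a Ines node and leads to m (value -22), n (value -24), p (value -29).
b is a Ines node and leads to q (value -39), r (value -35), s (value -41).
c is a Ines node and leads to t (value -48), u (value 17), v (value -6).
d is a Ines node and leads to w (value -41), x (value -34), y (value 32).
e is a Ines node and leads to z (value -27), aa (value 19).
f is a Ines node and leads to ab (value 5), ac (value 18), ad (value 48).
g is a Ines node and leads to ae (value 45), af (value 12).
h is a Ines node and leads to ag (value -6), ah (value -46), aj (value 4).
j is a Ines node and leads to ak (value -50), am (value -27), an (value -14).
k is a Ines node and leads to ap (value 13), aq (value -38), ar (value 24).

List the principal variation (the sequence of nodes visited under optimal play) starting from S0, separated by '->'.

S0 -> Mid -> c -> u

a (Ines): max(-22, -24, -29) = -22
b (Ines): max(-39, -35, -41) = -35
Left (Yuki): min(-22, -35) = -35
c (Ines): max(-48, 17, -6) = 17
d (Ines): max(-41, -34, 32) = 32
e (Ines): max(-27, 19) = 19
Mid (Yuki): min(17, 32, 19) = 17
f (Ines): max(5, 18, 48) = 48
g (Ines): max(45, 12) = 45
h (Ines): max(-6, -46, 4) = 4
Right (Yuki): min(48, 45, 4) = 4
j (Ines): max(-50, -27, -14) = -14
k (Ines): max(13, -38, 24) = 24
Far (Yuki): min(-14, 24) = -14
S0 (Ines): max(-35, 17, 4, -14) = 17
At S0, Ines picks Mid (highest: 17).
At Mid, Yuki picks c (lowest: 17).
At c, Ines picks u (highest: 17).
Terminal value 17.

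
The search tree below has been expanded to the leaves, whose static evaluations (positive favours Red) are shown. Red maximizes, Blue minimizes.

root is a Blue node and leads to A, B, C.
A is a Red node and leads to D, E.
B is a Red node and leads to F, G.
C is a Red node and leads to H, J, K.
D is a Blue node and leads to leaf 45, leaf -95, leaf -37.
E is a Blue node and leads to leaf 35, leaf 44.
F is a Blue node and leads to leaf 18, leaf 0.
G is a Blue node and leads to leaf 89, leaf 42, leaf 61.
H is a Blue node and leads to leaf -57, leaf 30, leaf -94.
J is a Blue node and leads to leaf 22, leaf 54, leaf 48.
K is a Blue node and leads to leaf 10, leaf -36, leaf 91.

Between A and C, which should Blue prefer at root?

C

D (Blue): min(45, -95, -37) = -95
E (Blue): min(35, 44) = 35
A (Red): max(-95, 35) = 35
H (Blue): min(-57, 30, -94) = -94
J (Blue): min(22, 54, 48) = 22
K (Blue): min(10, -36, 91) = -36
C (Red): max(-94, 22, -36) = 22
Blue prefers the lower value; A=35, C=22. C is better since 22 < 35.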